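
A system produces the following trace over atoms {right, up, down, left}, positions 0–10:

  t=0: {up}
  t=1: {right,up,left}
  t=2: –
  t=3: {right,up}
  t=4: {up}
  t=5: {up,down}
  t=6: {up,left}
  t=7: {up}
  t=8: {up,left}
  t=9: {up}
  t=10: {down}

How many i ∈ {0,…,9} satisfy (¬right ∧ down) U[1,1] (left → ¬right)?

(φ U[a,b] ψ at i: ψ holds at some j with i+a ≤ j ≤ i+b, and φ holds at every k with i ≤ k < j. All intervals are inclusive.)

1

Evaluate at each i in [0,9]:
  i=0: ✗ (no rhs in [1,1])
  i=1: ✗ (lhs fails at k=1 before rhs at j=2)
  i=2: ✗ (lhs fails at k=2 before rhs at j=3)
  i=3: ✗ (lhs fails at k=3 before rhs at j=4)
  i=4: ✗ (lhs fails at k=4 before rhs at j=5)
  i=5: ✓ (rhs at j=6; lhs holds on [5,5])
  i=6: ✗ (lhs fails at k=6 before rhs at j=7)
  i=7: ✗ (lhs fails at k=7 before rhs at j=8)
  i=8: ✗ (lhs fails at k=8 before rhs at j=9)
  i=9: ✗ (lhs fails at k=9 before rhs at j=10)
Positions where it holds: {5} → 1.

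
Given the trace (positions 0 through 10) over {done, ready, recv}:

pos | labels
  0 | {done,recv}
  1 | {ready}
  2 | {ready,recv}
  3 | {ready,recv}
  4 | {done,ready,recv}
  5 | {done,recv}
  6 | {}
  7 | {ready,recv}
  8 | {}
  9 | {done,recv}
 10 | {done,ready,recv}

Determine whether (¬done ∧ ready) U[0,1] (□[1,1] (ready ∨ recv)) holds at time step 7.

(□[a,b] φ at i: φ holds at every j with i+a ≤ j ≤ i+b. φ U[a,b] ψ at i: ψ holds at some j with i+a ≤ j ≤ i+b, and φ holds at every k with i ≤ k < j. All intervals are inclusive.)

Need some j in [7,8] with □[1,1] (ready ∨ recv), and (¬done ∧ ready) at every k in [7,j-1].
  j=7: □[1,1] (ready ∨ recv) — fails at 8.
  j=8: □[1,1] (ready ∨ recv) holds; (¬done ∧ ready) holds at every k in [7,7] → satisfied.

Holds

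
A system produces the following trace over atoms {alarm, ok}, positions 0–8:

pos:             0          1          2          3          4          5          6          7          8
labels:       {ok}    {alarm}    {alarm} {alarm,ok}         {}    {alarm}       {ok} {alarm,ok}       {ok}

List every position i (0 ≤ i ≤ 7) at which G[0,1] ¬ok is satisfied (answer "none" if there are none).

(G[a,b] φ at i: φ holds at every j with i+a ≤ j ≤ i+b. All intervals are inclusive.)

1, 4

Evaluate at each i in [0,7]:
  i=0: ✗ (fails at j=0)
  i=1: ✓ (all of [1,2])
  i=2: ✗ (fails at j=3)
  i=3: ✗ (fails at j=3)
  i=4: ✓ (all of [4,5])
  i=5: ✗ (fails at j=6)
  i=6: ✗ (fails at j=6)
  i=7: ✗ (fails at j=7)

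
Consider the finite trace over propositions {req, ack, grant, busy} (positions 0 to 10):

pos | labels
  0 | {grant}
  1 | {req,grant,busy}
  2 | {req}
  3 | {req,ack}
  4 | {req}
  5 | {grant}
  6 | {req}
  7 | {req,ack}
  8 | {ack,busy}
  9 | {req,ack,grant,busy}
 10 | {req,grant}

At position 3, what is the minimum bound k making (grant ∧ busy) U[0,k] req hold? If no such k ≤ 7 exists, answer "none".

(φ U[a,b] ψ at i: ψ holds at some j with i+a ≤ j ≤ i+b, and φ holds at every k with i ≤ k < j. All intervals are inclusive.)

Need earliest j ≥ 3 with req, and (grant ∧ busy) at every k in [3,j-1].
  j=3: rhs holds (empty prefix). k = 0.

0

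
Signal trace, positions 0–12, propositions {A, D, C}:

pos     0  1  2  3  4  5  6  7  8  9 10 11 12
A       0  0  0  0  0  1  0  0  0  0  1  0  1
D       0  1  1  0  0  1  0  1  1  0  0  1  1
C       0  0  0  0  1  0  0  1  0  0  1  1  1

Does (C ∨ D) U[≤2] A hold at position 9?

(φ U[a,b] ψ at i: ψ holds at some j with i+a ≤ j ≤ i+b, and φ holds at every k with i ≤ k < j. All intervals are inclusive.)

No

Need some j in [9,11] with A, and (C ∨ D) at every k in [9,j-1].
  j=9: A false.
  j=10: A holds, but (C ∨ D) fails at k=9 → not this j.
  j=11: A false.
No j in the window works → until fails.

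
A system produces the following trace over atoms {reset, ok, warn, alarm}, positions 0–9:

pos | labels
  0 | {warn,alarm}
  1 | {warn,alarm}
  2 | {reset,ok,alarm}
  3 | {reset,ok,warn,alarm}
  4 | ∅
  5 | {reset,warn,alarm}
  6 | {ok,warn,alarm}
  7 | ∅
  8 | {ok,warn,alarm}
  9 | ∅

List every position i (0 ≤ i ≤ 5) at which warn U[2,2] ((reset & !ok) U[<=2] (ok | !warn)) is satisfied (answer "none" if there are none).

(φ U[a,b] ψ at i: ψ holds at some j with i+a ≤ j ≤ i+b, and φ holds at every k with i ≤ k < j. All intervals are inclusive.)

0, 5

Evaluate at each i in [0,5]:
  i=0: ✓ (rhs at j=2; lhs holds on [0,1])
  i=1: ✗ (lhs fails at k=2 before rhs at j=3)
  i=2: ✗ (lhs fails at k=2 before rhs at j=4)
  i=3: ✗ (lhs fails at k=4 before rhs at j=5)
  i=4: ✗ (lhs fails at k=4 before rhs at j=6)
  i=5: ✓ (rhs at j=7; lhs holds on [5,6])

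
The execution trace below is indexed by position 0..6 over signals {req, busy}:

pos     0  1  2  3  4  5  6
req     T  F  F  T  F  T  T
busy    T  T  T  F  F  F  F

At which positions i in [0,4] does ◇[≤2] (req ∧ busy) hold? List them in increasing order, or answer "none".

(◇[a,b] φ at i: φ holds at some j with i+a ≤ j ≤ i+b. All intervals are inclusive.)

Evaluate at each i in [0,4]:
  i=0: ✓ (witness j=0)
  i=1: ✗ (none in [1,3])
  i=2: ✗ (none in [2,4])
  i=3: ✗ (none in [3,5])
  i=4: ✗ (none in [4,6])

0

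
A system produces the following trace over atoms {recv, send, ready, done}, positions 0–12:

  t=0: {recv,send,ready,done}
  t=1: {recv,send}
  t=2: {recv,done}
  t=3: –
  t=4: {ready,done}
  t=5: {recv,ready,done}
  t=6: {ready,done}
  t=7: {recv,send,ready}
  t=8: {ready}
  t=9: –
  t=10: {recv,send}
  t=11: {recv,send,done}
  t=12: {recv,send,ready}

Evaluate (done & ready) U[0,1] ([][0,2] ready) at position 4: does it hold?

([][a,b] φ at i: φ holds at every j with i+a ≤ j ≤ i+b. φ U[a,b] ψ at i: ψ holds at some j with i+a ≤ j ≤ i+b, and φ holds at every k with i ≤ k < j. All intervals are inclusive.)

Need some j in [4,5] with [][0,2] ready, and (done & ready) at every k in [4,j-1].
  j=4: [][0,2] ready holds; no prefix to check → satisfied.

Yes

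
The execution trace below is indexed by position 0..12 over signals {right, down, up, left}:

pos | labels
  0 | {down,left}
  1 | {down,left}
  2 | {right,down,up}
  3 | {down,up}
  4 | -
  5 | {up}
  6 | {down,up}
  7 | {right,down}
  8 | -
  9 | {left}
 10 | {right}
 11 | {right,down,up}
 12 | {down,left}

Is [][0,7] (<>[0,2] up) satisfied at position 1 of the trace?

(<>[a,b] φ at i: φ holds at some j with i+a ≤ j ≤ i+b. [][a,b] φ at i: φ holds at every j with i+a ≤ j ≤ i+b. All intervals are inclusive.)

No

Check <>[0,2] up at every j in [1,8]:
  j=1: holds (witness at 2)
  j=2: holds (witness at 2)
  j=3: holds (witness at 3)
  j=4: holds (witness at 5)
  j=5: holds (witness at 5)
  j=6: holds (witness at 6)
  j=7: fails (none in [7,9])
  j=8: fails (none in [8,10])
Fails at j=7 → formula fails.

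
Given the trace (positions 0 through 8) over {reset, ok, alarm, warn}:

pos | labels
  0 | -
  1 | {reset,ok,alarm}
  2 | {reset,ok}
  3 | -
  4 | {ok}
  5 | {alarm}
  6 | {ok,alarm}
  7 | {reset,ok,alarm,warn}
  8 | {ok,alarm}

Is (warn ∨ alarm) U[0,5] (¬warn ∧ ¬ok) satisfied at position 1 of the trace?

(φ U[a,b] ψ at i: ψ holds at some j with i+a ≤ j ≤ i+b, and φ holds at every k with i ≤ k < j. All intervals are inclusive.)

False

Need some j in [1,6] with (¬warn ∧ ¬ok), and (warn ∨ alarm) at every k in [1,j-1].
  j=1: (¬warn ∧ ¬ok) false.
  j=2: (¬warn ∧ ¬ok) false.
  j=3: (¬warn ∧ ¬ok) holds, but (warn ∨ alarm) fails at k=2 → not this j.
  j=4: (¬warn ∧ ¬ok) false.
  j=5: (¬warn ∧ ¬ok) holds, but (warn ∨ alarm) fails at k=2 → not this j.
  j=6: (¬warn ∧ ¬ok) false.
No j in the window works → until fails.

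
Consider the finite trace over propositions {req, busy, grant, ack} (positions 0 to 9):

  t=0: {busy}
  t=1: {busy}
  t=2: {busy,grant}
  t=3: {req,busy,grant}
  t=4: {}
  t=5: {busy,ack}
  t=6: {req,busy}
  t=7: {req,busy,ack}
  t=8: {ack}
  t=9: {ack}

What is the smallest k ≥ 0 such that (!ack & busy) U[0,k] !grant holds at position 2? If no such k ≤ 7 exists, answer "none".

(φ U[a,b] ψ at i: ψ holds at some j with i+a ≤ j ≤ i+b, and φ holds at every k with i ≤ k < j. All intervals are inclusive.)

2

Need earliest j ≥ 2 with !grant, and (!ack & busy) at every k in [2,j-1].
  j=2: rhs fails.
  j=3: rhs fails.
  j=4: rhs holds; lhs holds on [2,3]. k = 2.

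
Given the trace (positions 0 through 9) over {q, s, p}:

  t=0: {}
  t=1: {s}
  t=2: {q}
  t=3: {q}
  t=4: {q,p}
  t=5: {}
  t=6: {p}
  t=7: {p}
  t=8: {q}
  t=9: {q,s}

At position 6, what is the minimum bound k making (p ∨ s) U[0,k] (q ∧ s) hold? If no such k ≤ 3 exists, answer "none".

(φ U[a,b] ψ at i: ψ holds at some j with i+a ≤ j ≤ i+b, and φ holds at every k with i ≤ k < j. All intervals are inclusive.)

Need earliest j ≥ 6 with (q ∧ s), and (p ∨ s) at every k in [6,j-1].
  j=6: rhs fails.
  j=7: rhs fails.
  j=8: rhs fails.
  j=9: rhs holds but lhs fails at k=8.
No witness within the range → none.

none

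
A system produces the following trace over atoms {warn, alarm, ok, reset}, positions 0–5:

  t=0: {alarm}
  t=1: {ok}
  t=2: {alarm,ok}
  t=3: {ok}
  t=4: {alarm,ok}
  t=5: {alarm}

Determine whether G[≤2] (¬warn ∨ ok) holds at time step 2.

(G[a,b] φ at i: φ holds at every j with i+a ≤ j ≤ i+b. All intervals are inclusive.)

Holds

Check (¬warn ∨ ok) at every j in [2,4]:
  j=2: true
  j=3: true
  j=4: true
All positions satisfy it → formula holds.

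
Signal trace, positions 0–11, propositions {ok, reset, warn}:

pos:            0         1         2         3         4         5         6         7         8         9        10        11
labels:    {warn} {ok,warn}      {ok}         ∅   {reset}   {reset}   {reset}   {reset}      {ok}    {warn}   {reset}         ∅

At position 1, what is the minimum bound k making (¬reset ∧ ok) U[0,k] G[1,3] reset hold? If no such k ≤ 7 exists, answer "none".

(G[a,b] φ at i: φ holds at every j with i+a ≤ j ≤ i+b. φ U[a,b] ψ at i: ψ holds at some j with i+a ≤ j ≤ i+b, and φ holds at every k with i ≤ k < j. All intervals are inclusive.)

2

Need earliest j ≥ 1 with G[1,3] reset, and (¬reset ∧ ok) at every k in [1,j-1].
  j=1: rhs fails.
  j=2: rhs fails.
  j=3: rhs holds; lhs holds on [1,2]. k = 2.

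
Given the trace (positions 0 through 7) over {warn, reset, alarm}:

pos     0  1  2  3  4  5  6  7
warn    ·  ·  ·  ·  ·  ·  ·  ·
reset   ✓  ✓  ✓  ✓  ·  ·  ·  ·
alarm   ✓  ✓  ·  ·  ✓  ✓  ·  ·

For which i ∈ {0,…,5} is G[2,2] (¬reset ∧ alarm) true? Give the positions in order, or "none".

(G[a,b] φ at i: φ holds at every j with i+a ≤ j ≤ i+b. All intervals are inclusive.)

2, 3

Evaluate at each i in [0,5]:
  i=0: ✗ (fails at j=2)
  i=1: ✗ (fails at j=3)
  i=2: ✓ (all of [4,4])
  i=3: ✓ (all of [5,5])
  i=4: ✗ (fails at j=6)
  i=5: ✗ (fails at j=7)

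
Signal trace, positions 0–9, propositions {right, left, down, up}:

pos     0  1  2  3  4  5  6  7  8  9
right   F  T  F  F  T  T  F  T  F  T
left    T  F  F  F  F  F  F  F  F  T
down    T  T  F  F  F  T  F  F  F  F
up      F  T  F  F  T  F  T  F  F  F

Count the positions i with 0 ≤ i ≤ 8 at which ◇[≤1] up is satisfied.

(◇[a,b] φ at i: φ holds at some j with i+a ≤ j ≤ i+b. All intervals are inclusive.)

6

Evaluate at each i in [0,8]:
  i=0: ✓ (witness j=1)
  i=1: ✓ (witness j=1)
  i=2: ✗ (none in [2,3])
  i=3: ✓ (witness j=4)
  i=4: ✓ (witness j=4)
  i=5: ✓ (witness j=6)
  i=6: ✓ (witness j=6)
  i=7: ✗ (none in [7,8])
  i=8: ✗ (none in [8,9])
Positions where it holds: {0, 1, 3, 4, 5, 6} → 6.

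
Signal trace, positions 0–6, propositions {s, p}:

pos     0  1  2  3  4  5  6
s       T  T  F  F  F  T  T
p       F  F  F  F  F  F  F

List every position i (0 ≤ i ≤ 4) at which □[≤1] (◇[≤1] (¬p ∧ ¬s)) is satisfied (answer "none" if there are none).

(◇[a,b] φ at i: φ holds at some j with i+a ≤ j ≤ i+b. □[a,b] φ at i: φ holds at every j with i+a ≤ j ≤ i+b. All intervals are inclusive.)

1, 2, 3

Evaluate at each i in [0,4]:
  i=0: ✗ (fails at j=0)
  i=1: ✓ (all of [1,2])
  i=2: ✓ (all of [2,3])
  i=3: ✓ (all of [3,4])
  i=4: ✗ (fails at j=5)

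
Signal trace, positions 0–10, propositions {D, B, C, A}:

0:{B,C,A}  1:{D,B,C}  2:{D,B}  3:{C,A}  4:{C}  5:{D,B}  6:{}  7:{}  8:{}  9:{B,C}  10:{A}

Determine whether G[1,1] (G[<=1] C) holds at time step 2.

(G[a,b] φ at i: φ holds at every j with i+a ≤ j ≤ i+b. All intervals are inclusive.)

True

Check G[<=1] C at every j in [3,3]:
  j=3: holds on [3,4]
All positions satisfy it → formula holds.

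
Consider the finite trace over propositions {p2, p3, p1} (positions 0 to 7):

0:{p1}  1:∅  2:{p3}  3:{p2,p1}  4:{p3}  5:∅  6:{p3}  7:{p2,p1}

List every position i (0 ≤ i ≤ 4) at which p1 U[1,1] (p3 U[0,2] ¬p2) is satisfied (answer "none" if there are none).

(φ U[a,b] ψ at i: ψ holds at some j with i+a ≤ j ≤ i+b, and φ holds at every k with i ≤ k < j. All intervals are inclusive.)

Evaluate at each i in [0,4]:
  i=0: ✓ (rhs at j=1; lhs holds on [0,0])
  i=1: ✗ (lhs fails at k=1 before rhs at j=2)
  i=2: ✗ (no rhs in [3,3])
  i=3: ✓ (rhs at j=4; lhs holds on [3,3])
  i=4: ✗ (lhs fails at k=4 before rhs at j=5)

0, 3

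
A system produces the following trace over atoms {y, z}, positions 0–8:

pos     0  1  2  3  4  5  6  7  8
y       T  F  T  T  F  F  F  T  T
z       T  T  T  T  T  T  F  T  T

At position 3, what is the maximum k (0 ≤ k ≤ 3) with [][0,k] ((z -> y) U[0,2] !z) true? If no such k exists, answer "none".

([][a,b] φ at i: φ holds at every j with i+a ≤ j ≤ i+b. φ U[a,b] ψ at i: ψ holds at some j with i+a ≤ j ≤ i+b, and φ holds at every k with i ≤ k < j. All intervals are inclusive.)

none

((z -> y) U[0,2] !z) must hold from j=3 onward; find where it first fails.
  j=3: fails → no k works.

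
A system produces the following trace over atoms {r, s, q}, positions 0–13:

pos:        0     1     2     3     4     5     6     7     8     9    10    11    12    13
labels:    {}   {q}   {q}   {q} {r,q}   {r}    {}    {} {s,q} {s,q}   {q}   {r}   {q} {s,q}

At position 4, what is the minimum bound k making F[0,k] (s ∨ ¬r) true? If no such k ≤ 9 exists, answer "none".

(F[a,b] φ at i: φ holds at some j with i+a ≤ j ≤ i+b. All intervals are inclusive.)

Scan j = 4,5,… for (s ∨ ¬r):
  j=4: fails
  j=5: fails
  j=6: holds
First hit at j=6, so smallest k = 6-4 = 2.

2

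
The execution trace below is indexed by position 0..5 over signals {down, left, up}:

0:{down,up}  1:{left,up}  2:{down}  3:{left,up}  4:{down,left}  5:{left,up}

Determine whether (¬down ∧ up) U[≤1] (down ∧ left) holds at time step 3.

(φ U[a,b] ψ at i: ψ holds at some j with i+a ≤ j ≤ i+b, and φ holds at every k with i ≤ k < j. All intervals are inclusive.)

Need some j in [3,4] with (down ∧ left), and (¬down ∧ up) at every k in [3,j-1].
  j=3: (down ∧ left) false.
  j=4: (down ∧ left) holds; (¬down ∧ up) holds at every k in [3,3] → satisfied.

Holds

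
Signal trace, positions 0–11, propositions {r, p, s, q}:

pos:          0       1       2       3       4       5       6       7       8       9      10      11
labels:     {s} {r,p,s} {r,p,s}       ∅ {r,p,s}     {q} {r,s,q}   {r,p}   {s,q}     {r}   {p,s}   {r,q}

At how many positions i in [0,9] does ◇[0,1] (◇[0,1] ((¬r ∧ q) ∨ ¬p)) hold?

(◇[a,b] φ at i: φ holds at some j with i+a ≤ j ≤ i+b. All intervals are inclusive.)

10

Evaluate at each i in [0,9]:
  i=0: ✓ (witness j=0)
  i=1: ✓ (witness j=2)
  i=2: ✓ (witness j=2)
  i=3: ✓ (witness j=3)
  i=4: ✓ (witness j=4)
  i=5: ✓ (witness j=5)
  i=6: ✓ (witness j=6)
  i=7: ✓ (witness j=7)
  i=8: ✓ (witness j=8)
  i=9: ✓ (witness j=9)
Positions where it holds: {0, 1, 2, 3, 4, 5, 6, 7, 8, 9} → 10.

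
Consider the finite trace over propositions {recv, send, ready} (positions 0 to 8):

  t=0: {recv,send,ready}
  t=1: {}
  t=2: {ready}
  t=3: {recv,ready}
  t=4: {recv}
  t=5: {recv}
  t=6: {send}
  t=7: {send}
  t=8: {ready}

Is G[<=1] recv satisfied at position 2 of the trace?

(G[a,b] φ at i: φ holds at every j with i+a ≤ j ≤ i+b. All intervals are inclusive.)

False

Check recv at every j in [2,3]:
  j=2: false
  j=3: true
Fails at j=2 → formula fails.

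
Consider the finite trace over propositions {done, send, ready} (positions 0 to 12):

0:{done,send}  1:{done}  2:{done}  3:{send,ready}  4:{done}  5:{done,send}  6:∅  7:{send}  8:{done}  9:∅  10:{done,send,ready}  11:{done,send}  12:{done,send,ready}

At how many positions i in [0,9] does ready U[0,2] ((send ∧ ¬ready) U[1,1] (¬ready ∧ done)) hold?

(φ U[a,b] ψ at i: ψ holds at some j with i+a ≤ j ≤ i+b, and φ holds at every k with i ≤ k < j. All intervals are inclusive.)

Evaluate at each i in [0,9]:
  i=0: ✓ (rhs at j=0)
  i=1: ✗ (no rhs in [1,3])
  i=2: ✗ (no rhs in [2,4])
  i=3: ✗ (no rhs in [3,5])
  i=4: ✗ (no rhs in [4,6])
  i=5: ✗ (lhs fails at k=5 before rhs at j=7)
  i=6: ✗ (lhs fails at k=6 before rhs at j=7)
  i=7: ✓ (rhs at j=7)
  i=8: ✗ (no rhs in [8,10])
  i=9: ✗ (no rhs in [9,11])
Positions where it holds: {0, 7} → 2.

2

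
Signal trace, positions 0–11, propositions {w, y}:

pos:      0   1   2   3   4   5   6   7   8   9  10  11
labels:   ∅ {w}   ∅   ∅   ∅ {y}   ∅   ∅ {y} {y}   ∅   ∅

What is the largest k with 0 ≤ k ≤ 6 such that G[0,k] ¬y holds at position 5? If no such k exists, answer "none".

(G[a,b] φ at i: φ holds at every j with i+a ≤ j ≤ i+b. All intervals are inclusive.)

¬y must hold from j=5 onward; find where it first fails.
  j=5: fails → no k works.

none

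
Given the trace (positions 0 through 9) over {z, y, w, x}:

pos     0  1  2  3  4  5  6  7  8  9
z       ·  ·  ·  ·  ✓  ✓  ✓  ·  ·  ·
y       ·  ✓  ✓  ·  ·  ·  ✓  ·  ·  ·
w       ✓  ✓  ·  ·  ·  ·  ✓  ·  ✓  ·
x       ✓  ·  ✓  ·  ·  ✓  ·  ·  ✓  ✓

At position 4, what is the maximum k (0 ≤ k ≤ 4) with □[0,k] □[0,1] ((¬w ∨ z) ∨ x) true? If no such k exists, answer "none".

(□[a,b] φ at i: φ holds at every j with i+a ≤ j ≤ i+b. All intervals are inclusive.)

4

□[0,1] ((¬w ∨ z) ∨ x) must hold from j=4 onward; find where it first fails.
  j=4: holds
  j=5: holds
  j=6: holds
  j=7: holds
  j=8: holds
Holds through j=8; largest k = 4.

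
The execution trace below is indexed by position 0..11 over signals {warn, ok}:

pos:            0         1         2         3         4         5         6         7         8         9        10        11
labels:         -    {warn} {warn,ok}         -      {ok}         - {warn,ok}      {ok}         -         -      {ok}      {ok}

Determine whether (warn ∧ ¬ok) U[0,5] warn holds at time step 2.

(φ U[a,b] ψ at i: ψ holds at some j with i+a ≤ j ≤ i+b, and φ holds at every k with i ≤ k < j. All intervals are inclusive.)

Yes

Need some j in [2,7] with warn, and (warn ∧ ¬ok) at every k in [2,j-1].
  j=2: warn holds; no prefix to check → satisfied.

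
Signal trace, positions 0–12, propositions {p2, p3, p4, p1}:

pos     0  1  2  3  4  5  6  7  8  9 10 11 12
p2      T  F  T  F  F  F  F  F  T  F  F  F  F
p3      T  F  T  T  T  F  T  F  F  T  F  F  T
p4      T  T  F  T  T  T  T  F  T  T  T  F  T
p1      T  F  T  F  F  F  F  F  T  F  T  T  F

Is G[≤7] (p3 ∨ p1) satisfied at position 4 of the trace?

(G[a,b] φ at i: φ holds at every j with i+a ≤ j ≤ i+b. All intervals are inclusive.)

Check (p3 ∨ p1) at every j in [4,11]:
  j=4: true
  j=5: false
  j=6: true
  j=7: false
  j=8: true
  j=9: true
  j=10: true
  j=11: true
Fails at j=5 → formula fails.

Does not hold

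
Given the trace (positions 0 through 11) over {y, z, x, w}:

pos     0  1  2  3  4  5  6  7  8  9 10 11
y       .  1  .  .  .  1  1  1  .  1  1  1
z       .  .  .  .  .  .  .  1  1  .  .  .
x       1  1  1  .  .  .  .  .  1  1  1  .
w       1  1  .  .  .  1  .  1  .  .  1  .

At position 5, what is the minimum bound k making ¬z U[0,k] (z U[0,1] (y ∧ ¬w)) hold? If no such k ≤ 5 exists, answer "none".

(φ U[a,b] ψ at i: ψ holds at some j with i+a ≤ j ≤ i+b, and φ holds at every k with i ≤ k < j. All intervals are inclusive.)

1

Need earliest j ≥ 5 with (z U[0,1] (y ∧ ¬w)), and ¬z at every k in [5,j-1].
  j=5: rhs fails.
  j=6: rhs holds; lhs holds on [5,5]. k = 1.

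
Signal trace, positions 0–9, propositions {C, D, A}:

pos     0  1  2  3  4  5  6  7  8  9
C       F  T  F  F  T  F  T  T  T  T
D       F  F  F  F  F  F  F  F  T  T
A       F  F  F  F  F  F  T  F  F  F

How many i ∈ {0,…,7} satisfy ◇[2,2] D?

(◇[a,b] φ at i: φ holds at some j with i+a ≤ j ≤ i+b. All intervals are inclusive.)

2

Evaluate at each i in [0,7]:
  i=0: ✗ (none in [2,2])
  i=1: ✗ (none in [3,3])
  i=2: ✗ (none in [4,4])
  i=3: ✗ (none in [5,5])
  i=4: ✗ (none in [6,6])
  i=5: ✗ (none in [7,7])
  i=6: ✓ (witness j=8)
  i=7: ✓ (witness j=9)
Positions where it holds: {6, 7} → 2.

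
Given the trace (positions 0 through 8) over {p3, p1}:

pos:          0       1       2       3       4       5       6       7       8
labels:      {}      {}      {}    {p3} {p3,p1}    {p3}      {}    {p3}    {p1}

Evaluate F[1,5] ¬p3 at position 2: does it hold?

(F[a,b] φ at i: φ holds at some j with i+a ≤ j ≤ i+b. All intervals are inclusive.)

Check ¬p3 at each j in [3,7]:
  j=3: false
  j=4: false
  j=5: false
  j=6: true
  j=7: false
Found at j=6 → formula holds.

Yes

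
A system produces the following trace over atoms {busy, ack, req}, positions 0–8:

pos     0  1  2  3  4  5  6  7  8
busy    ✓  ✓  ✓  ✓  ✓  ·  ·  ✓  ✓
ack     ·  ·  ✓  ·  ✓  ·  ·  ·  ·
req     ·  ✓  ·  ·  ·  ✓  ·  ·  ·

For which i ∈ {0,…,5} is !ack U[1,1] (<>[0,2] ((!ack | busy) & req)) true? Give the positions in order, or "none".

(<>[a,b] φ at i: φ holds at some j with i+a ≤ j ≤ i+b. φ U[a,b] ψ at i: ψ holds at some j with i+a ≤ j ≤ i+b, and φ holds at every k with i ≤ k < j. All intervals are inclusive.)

Evaluate at each i in [0,5]:
  i=0: ✓ (rhs at j=1; lhs holds on [0,0])
  i=1: ✗ (no rhs in [2,2])
  i=2: ✗ (lhs fails at k=2 before rhs at j=3)
  i=3: ✓ (rhs at j=4; lhs holds on [3,3])
  i=4: ✗ (lhs fails at k=4 before rhs at j=5)
  i=5: ✗ (no rhs in [6,6])

0, 3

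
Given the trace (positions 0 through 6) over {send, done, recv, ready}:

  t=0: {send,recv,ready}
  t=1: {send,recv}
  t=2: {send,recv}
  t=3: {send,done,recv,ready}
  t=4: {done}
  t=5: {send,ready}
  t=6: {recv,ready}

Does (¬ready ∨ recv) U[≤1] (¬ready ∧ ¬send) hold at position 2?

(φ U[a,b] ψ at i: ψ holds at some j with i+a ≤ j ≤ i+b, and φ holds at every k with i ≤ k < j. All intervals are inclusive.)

Need some j in [2,3] with (¬ready ∧ ¬send), and (¬ready ∨ recv) at every k in [2,j-1].
  j=2: (¬ready ∧ ¬send) false.
  j=3: (¬ready ∧ ¬send) false.
No j in the window works → until fails.

No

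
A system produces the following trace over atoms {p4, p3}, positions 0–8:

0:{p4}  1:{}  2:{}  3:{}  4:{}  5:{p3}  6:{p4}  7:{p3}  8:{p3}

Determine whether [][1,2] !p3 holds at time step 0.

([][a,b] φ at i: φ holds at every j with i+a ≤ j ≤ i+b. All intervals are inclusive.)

Check !p3 at every j in [1,2]:
  j=1: true
  j=2: true
All positions satisfy it → formula holds.

True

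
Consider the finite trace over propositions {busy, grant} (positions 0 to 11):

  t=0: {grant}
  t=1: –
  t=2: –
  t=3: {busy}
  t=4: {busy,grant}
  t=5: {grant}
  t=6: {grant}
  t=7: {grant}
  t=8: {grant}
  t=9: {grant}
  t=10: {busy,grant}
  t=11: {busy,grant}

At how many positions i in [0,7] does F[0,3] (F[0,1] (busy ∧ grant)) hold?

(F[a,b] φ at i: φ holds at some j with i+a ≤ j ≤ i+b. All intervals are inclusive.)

Evaluate at each i in [0,7]:
  i=0: ✓ (witness j=3)
  i=1: ✓ (witness j=3)
  i=2: ✓ (witness j=3)
  i=3: ✓ (witness j=3)
  i=4: ✓ (witness j=4)
  i=5: ✗ (none in [5,8])
  i=6: ✓ (witness j=9)
  i=7: ✓ (witness j=9)
Positions where it holds: {0, 1, 2, 3, 4, 6, 7} → 7.

7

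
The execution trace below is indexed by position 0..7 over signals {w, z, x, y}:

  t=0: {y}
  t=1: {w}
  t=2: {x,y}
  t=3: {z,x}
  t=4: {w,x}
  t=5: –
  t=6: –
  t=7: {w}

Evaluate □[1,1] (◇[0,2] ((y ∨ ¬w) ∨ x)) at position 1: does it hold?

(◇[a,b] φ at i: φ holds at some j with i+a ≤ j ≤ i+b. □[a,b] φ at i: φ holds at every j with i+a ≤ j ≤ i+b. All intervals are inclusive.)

Check ◇[0,2] ((y ∨ ¬w) ∨ x) at every j in [2,2]:
  j=2: holds (witness at 2)
All positions satisfy it → formula holds.

Yes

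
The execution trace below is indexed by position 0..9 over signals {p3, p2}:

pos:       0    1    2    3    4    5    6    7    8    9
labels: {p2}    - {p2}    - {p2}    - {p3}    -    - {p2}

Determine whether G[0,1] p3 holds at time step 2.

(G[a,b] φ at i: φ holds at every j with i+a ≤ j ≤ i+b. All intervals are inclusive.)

No

Check p3 at every j in [2,3]:
  j=2: false
  j=3: false
Fails at j=2 → formula fails.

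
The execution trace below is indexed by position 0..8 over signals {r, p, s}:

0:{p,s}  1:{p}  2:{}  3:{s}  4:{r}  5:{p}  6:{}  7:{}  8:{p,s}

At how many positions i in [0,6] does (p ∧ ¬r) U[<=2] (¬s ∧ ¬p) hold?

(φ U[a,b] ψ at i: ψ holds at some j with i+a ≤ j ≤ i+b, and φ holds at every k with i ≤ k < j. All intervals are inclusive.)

6

Evaluate at each i in [0,6]:
  i=0: ✓ (rhs at j=2; lhs holds on [0,1])
  i=1: ✓ (rhs at j=2; lhs holds on [1,1])
  i=2: ✓ (rhs at j=2)
  i=3: ✗ (lhs fails at k=3 before rhs at j=4)
  i=4: ✓ (rhs at j=4)
  i=5: ✓ (rhs at j=6; lhs holds on [5,5])
  i=6: ✓ (rhs at j=6)
Positions where it holds: {0, 1, 2, 4, 5, 6} → 6.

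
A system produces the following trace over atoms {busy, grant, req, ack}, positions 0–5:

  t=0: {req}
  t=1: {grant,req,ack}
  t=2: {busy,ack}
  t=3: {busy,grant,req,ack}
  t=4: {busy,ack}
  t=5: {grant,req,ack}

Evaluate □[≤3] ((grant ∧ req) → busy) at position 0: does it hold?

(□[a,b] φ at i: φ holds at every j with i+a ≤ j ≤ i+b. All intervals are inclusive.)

No

Check ((grant ∧ req) → busy) at every j in [0,3]:
  j=0: antecedent false → ✓
  j=1: antecedent true; consequent false → ✗
  j=2: antecedent false → ✓
  j=3: antecedent true; consequent true → ✓
Fails at j=1 → formula fails.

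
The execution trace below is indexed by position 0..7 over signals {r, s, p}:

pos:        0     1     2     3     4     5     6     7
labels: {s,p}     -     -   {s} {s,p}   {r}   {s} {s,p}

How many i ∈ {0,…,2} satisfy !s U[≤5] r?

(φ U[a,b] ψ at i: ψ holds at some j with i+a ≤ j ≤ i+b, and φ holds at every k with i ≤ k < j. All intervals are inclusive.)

Evaluate at each i in [0,2]:
  i=0: ✗ (lhs fails at k=0 before rhs at j=5)
  i=1: ✗ (lhs fails at k=3 before rhs at j=5)
  i=2: ✗ (lhs fails at k=3 before rhs at j=5)
Positions where it holds: {} → 0.

0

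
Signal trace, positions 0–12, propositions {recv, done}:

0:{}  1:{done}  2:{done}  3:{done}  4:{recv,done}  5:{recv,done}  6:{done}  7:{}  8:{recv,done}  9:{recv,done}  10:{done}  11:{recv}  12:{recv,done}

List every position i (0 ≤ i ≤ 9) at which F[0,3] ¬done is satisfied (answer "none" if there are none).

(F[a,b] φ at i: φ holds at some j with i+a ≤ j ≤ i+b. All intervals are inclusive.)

Evaluate at each i in [0,9]:
  i=0: ✓ (witness j=0)
  i=1: ✗ (none in [1,4])
  i=2: ✗ (none in [2,5])
  i=3: ✗ (none in [3,6])
  i=4: ✓ (witness j=7)
  i=5: ✓ (witness j=7)
  i=6: ✓ (witness j=7)
  i=7: ✓ (witness j=7)
  i=8: ✓ (witness j=11)
  i=9: ✓ (witness j=11)

0, 4, 5, 6, 7, 8, 9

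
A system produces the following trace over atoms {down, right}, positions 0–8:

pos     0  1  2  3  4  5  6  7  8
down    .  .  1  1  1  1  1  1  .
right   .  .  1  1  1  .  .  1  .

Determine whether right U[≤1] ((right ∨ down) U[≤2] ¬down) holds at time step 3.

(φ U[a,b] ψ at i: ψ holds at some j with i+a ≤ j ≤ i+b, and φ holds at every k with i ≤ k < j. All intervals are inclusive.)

Need some j in [3,4] with ((right ∨ down) U[≤2] ¬down), and right at every k in [3,j-1].
  j=3: ((right ∨ down) U[≤2] ¬down) — fails.
  j=4: ((right ∨ down) U[≤2] ¬down) — fails.
No j in the window works → until fails.

Does not hold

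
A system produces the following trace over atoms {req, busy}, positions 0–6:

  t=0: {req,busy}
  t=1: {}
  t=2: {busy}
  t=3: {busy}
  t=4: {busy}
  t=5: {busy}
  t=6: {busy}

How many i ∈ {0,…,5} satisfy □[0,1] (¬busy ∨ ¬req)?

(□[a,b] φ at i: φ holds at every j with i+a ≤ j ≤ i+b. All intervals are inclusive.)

5

Evaluate at each i in [0,5]:
  i=0: ✗ (fails at j=0)
  i=1: ✓ (all of [1,2])
  i=2: ✓ (all of [2,3])
  i=3: ✓ (all of [3,4])
  i=4: ✓ (all of [4,5])
  i=5: ✓ (all of [5,6])
Positions where it holds: {1, 2, 3, 4, 5} → 5.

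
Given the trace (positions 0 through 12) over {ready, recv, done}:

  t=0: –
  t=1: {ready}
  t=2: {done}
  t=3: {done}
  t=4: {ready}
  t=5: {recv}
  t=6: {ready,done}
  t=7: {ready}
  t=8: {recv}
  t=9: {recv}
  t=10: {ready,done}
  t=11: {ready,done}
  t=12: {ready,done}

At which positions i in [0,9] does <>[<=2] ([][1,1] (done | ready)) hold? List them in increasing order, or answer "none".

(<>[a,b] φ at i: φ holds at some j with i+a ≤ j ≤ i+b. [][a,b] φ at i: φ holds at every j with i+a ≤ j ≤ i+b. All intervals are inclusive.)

0, 1, 2, 3, 4, 5, 6, 7, 8, 9

Evaluate at each i in [0,9]:
  i=0: ✓ (witness j=0)
  i=1: ✓ (witness j=1)
  i=2: ✓ (witness j=2)
  i=3: ✓ (witness j=3)
  i=4: ✓ (witness j=5)
  i=5: ✓ (witness j=5)
  i=6: ✓ (witness j=6)
  i=7: ✓ (witness j=9)
  i=8: ✓ (witness j=9)
  i=9: ✓ (witness j=9)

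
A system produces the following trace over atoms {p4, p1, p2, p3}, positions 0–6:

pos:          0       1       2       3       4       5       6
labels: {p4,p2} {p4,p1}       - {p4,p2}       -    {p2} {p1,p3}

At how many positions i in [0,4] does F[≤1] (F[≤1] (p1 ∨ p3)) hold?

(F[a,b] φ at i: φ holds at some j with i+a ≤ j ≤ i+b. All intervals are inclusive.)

3

Evaluate at each i in [0,4]:
  i=0: ✓ (witness j=0)
  i=1: ✓ (witness j=1)
  i=2: ✗ (none in [2,3])
  i=3: ✗ (none in [3,4])
  i=4: ✓ (witness j=5)
Positions where it holds: {0, 1, 4} → 3.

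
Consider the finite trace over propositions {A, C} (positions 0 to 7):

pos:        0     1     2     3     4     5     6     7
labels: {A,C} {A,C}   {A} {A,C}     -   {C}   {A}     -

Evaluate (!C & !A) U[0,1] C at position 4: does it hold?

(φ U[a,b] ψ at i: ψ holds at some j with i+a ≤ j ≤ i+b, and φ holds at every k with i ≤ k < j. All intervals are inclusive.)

Holds

Need some j in [4,5] with C, and (!C & !A) at every k in [4,j-1].
  j=4: C false.
  j=5: C holds; (!C & !A) holds at every k in [4,4] → satisfied.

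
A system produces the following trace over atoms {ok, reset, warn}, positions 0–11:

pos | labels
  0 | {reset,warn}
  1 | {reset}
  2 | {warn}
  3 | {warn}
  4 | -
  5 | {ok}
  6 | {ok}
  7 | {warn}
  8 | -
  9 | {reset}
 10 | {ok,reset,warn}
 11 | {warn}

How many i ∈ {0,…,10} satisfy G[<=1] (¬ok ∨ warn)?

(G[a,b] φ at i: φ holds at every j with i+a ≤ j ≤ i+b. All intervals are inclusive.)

8

Evaluate at each i in [0,10]:
  i=0: ✓ (all of [0,1])
  i=1: ✓ (all of [1,2])
  i=2: ✓ (all of [2,3])
  i=3: ✓ (all of [3,4])
  i=4: ✗ (fails at j=5)
  i=5: ✗ (fails at j=5)
  i=6: ✗ (fails at j=6)
  i=7: ✓ (all of [7,8])
  i=8: ✓ (all of [8,9])
  i=9: ✓ (all of [9,10])
  i=10: ✓ (all of [10,11])
Positions where it holds: {0, 1, 2, 3, 7, 8, 9, 10} → 8.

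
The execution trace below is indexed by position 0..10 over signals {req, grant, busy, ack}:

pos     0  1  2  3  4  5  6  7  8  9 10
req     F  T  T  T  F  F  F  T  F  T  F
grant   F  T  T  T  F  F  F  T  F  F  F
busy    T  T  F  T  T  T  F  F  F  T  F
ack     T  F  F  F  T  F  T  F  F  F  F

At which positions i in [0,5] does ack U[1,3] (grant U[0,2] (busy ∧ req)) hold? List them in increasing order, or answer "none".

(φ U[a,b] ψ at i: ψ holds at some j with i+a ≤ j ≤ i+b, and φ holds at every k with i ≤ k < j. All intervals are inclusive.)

Evaluate at each i in [0,5]:
  i=0: ✓ (rhs at j=1; lhs holds on [0,0])
  i=1: ✗ (lhs fails at k=1 before rhs at j=2)
  i=2: ✗ (lhs fails at k=2 before rhs at j=3)
  i=3: ✗ (no rhs in [4,6])
  i=4: ✗ (no rhs in [5,7])
  i=5: ✗ (no rhs in [6,8])

0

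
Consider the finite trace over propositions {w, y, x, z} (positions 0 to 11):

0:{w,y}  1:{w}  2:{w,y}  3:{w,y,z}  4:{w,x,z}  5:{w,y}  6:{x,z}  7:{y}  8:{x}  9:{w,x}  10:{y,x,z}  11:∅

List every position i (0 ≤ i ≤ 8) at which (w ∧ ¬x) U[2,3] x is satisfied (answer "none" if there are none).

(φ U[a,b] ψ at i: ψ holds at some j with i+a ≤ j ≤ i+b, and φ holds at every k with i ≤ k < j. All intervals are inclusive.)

1, 2

Evaluate at each i in [0,8]:
  i=0: ✗ (no rhs in [2,3])
  i=1: ✓ (rhs at j=4; lhs holds on [1,3])
  i=2: ✓ (rhs at j=4; lhs holds on [2,3])
  i=3: ✗ (lhs fails at k=4 before rhs at j=6)
  i=4: ✗ (lhs fails at k=4 before rhs at j=6)
  i=5: ✗ (lhs fails at k=6 before rhs at j=8)
  i=6: ✗ (lhs fails at k=6 before rhs at j=8)
  i=7: ✗ (lhs fails at k=7 before rhs at j=9)
  i=8: ✗ (lhs fails at k=8 before rhs at j=10)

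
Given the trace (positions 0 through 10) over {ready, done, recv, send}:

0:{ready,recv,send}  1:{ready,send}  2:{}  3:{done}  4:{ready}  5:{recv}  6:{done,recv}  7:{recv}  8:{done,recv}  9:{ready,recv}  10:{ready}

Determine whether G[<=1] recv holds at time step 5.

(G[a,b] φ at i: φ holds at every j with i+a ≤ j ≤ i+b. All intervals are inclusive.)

Holds

Check recv at every j in [5,6]:
  j=5: true
  j=6: true
All positions satisfy it → formula holds.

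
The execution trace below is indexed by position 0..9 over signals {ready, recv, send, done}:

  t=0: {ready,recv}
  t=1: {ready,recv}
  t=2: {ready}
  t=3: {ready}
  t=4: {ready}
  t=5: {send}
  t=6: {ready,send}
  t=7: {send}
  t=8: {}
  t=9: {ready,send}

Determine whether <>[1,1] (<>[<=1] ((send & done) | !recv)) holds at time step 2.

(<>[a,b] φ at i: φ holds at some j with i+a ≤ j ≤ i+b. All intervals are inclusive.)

Check <>[<=1] ((send & done) | !recv) at each j in [3,3]:
  j=3: holds (witness at 3)
Found at j=3 → formula holds.

Holds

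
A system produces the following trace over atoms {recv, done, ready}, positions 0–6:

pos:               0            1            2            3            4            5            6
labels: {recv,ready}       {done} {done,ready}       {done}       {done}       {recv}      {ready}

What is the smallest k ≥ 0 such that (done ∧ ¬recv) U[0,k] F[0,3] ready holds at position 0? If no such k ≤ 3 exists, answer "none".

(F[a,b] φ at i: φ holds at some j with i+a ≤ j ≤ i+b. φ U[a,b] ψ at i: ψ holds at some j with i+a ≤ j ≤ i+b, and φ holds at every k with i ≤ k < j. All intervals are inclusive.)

Need earliest j ≥ 0 with F[0,3] ready, and (done ∧ ¬recv) at every k in [0,j-1].
  j=0: rhs holds (empty prefix). k = 0.

0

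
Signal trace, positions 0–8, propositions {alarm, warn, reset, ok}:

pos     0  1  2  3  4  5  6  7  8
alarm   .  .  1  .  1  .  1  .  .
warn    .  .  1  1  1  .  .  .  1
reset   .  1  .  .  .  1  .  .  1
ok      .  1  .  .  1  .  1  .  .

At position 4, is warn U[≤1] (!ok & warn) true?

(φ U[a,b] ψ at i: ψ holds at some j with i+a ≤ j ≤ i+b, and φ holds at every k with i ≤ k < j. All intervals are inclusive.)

Need some j in [4,5] with (!ok & warn), and warn at every k in [4,j-1].
  j=4: (!ok & warn) false.
  j=5: (!ok & warn) false.
No j in the window works → until fails.

Does not hold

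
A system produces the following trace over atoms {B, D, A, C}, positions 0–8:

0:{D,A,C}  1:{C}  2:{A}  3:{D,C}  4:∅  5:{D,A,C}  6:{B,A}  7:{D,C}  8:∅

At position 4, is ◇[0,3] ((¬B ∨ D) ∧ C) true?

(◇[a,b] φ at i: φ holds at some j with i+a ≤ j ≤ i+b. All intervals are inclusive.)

Holds

Check ((¬B ∨ D) ∧ C) at each j in [4,7]:
  j=4: false
  j=5: true
  j=6: false
  j=7: true
Found at j=5 → formula holds.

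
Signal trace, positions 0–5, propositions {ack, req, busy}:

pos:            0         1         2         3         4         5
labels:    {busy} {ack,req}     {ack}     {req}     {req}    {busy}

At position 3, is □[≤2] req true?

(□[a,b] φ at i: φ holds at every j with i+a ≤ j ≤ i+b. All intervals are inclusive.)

False

Check req at every j in [3,5]:
  j=3: true
  j=4: true
  j=5: false
Fails at j=5 → formula fails.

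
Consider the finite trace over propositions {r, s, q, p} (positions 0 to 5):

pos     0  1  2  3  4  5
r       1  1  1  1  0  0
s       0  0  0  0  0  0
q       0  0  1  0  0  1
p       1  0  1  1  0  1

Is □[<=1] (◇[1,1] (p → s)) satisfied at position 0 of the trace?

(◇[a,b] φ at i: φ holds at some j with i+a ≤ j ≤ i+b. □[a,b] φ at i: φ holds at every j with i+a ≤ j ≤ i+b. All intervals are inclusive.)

Check ◇[1,1] (p → s) at every j in [0,1]:
  j=0: holds (witness at 1)
  j=1: fails (none in [2,2])
Fails at j=1 → formula fails.

No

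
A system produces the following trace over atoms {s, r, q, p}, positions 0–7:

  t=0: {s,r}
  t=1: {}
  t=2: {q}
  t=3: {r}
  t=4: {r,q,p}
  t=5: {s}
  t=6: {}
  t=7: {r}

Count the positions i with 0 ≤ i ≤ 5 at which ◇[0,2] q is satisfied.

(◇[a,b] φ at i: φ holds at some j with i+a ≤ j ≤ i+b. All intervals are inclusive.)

5

Evaluate at each i in [0,5]:
  i=0: ✓ (witness j=2)
  i=1: ✓ (witness j=2)
  i=2: ✓ (witness j=2)
  i=3: ✓ (witness j=4)
  i=4: ✓ (witness j=4)
  i=5: ✗ (none in [5,7])
Positions where it holds: {0, 1, 2, 3, 4} → 5.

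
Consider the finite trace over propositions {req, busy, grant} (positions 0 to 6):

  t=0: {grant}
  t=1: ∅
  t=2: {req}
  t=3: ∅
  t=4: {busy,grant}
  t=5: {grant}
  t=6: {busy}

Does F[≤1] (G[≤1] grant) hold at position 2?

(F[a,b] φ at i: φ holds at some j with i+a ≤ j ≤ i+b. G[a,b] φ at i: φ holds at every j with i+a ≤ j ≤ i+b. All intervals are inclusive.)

Check G[≤1] grant at each j in [2,3]:
  j=2: fails at 2
  j=3: fails at 3
No position in the window satisfies it → formula fails.

Does not hold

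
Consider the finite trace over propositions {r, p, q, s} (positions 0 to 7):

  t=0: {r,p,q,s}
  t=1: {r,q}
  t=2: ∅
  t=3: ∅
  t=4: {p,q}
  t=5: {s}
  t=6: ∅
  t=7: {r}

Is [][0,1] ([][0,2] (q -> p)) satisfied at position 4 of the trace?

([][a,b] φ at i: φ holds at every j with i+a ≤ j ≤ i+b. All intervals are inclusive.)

Holds

Check [][0,2] (q -> p) at every j in [4,5]:
  j=4: holds on [4,6]
  j=5: holds on [5,7]
All positions satisfy it → formula holds.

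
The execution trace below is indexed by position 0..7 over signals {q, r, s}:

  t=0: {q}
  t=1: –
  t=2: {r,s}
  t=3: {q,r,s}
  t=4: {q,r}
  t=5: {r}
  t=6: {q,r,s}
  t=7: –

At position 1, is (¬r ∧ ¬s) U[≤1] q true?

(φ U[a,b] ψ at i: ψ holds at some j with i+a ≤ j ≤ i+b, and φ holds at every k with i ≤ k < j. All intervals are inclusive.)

False

Need some j in [1,2] with q, and (¬r ∧ ¬s) at every k in [1,j-1].
  j=1: q false.
  j=2: q false.
No j in the window works → until fails.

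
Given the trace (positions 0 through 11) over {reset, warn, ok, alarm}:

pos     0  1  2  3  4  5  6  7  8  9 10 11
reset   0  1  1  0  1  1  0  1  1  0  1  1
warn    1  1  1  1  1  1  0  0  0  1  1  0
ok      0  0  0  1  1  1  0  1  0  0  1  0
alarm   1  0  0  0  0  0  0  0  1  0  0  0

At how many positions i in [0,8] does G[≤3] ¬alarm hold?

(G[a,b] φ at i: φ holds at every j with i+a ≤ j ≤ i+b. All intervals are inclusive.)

Evaluate at each i in [0,8]:
  i=0: ✗ (fails at j=0)
  i=1: ✓ (all of [1,4])
  i=2: ✓ (all of [2,5])
  i=3: ✓ (all of [3,6])
  i=4: ✓ (all of [4,7])
  i=5: ✗ (fails at j=8)
  i=6: ✗ (fails at j=8)
  i=7: ✗ (fails at j=8)
  i=8: ✗ (fails at j=8)
Positions where it holds: {1, 2, 3, 4} → 4.

4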